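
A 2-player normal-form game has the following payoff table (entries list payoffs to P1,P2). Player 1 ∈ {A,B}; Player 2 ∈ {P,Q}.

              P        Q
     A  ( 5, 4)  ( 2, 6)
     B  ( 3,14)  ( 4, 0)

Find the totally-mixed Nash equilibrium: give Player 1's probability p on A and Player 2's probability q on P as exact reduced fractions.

P1 indiff ⇒ q·5+(1-q)·2 = q·3+(1-q)·4 ⇒ q(2) = (1-q)(2) ⇒ q = 1/2
P2 indiff ⇒ p·4+(1-p)·14 = p·6+(1-p)·0 ⇒ p(-2) = (1-p)(-14) ⇒ p = 7/8

(p,q) = (7/8, 1/2)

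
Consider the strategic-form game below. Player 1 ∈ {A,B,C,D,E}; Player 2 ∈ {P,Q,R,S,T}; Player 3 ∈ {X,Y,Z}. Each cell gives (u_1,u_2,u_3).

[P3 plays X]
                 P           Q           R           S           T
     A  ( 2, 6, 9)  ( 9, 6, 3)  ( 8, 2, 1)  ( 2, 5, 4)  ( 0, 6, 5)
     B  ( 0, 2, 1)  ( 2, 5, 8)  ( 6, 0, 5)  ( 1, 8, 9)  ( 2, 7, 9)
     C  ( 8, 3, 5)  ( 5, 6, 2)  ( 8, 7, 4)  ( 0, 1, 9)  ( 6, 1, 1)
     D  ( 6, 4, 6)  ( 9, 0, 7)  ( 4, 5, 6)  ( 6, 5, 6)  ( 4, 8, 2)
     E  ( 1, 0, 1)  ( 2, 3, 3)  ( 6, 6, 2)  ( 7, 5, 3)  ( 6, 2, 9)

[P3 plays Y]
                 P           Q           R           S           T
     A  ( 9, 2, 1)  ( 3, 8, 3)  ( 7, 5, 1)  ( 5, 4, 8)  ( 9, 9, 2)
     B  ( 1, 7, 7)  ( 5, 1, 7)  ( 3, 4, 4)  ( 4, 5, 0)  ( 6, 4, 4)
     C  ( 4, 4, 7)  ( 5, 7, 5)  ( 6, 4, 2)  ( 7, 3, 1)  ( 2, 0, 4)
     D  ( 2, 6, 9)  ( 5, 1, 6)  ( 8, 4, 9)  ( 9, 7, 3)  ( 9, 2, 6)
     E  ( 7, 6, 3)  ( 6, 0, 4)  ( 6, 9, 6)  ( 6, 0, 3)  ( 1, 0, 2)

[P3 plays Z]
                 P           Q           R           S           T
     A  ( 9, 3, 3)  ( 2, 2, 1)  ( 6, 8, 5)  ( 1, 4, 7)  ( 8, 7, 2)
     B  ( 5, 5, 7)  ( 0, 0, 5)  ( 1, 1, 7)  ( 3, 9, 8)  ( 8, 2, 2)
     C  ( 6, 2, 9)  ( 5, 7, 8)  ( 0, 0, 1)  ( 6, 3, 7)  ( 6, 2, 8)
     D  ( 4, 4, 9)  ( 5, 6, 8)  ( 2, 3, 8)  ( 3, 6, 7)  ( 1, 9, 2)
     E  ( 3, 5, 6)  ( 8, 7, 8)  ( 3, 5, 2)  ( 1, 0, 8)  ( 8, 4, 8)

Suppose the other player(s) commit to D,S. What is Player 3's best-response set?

u_3(X vs D,S) = 6
u_3(Y vs D,S) = 3
u_3(Z vs D,S) = 7
max payoff 7 at {Z}

argmax u_3 = {Z}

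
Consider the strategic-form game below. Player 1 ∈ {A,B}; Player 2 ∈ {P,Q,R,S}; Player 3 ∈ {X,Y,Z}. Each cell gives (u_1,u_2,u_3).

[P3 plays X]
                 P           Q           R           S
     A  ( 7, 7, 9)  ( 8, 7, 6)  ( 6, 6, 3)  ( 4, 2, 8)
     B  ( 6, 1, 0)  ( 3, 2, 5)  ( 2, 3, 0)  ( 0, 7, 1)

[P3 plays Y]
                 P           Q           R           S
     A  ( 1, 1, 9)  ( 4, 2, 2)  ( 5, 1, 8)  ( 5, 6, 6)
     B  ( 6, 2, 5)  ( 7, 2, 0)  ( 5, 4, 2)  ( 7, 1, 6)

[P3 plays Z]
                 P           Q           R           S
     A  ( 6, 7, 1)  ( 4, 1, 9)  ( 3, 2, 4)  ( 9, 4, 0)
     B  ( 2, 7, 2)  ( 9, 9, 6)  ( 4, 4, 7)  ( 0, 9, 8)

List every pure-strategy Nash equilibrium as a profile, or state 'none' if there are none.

(A,P,X): NE
(A,P,Y): not NE [P1→B gives 6>1; P2→S gives 6>1]
(A,P,Z): not NE [P3→Y gives 9>1]
(A,Q,X): not NE [P3→Z gives 9>6]
(A,Q,Y): not NE [P1→B gives 7>4; P2→S gives 6>2; P3→Z gives 9>2]
(A,Q,Z): not NE [P1→B gives 9>4; P2→P gives 7>1]
(A,R,X): not NE [P2→Q gives 7>6; P3→Y gives 8>3]
(A,R,Y): not NE [P2→S gives 6>1]
(A,R,Z): not NE [P1→B gives 4>3; P2→P gives 7>2; P3→Y gives 8>4]
(A,S,X): not NE [P2→Q gives 7>2]
(A,S,Y): not NE [P1→B gives 7>5; P3→X gives 8>6]
(A,S,Z): not NE [P2→P gives 7>4; P3→X gives 8>0]
(B,P,X): not NE [P1→A gives 7>6; P2→S gives 7>1; P3→Y gives 5>0]
(B,P,Y): not NE [P2→R gives 4>2]
(B,P,Z): not NE [P1→A gives 6>2; P2→S gives 9>7; P3→Y gives 5>2]
(B,Q,X): not NE [P1→A gives 8>3; P2→S gives 7>2; P3→Z gives 6>5]
(B,Q,Y): not NE [P2→R gives 4>2; P3→Z gives 6>0]
(B,Q,Z): NE
(B,R,X): not NE [P1→A gives 6>2; P2→S gives 7>3; P3→Z gives 7>0]
(B,R,Y): not NE [P3→Z gives 7>2]
(B,R,Z): not NE [P2→S gives 9>4]
(B,S,X): not NE [P1→A gives 4>0; P3→Z gives 8>1]
(B,S,Y): not NE [P2→R gives 4>1; P3→Z gives 8>6]
(B,S,Z): not NE [P1→A gives 9>0]

PSNE = {(A,P,X), (B,Q,Z)}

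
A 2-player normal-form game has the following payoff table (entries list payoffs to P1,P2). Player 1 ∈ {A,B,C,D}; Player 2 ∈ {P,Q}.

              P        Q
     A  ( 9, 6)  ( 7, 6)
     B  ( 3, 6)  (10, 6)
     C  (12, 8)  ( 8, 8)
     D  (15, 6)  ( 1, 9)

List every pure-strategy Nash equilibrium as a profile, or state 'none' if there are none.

Nash profiles: (B,Q)

(A,P): not NE [P1→D gives 15>9]
(A,Q): not NE [P1→B gives 10>7]
(B,P): not NE [P1→D gives 15>3]
(B,Q): NE
(C,P): not NE [P1→D gives 15>12]
(C,Q): not NE [P1→B gives 10>8]
(D,P): not NE [P2→Q gives 9>6]
(D,Q): not NE [P1→B gives 10>1]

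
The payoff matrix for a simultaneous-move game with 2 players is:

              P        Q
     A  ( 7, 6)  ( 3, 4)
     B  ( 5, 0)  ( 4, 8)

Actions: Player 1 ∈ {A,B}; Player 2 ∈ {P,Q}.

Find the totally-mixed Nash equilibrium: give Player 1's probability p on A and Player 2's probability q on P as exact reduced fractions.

p=4/5, q=1/3

P1 indiff ⇒ q·7+(1-q)·3 = q·5+(1-q)·4 ⇒ q(2) = (1-q)(1) ⇒ q = 1/3
P2 indiff ⇒ p·6+(1-p)·0 = p·4+(1-p)·8 ⇒ p(2) = (1-p)(8) ⇒ p = 4/5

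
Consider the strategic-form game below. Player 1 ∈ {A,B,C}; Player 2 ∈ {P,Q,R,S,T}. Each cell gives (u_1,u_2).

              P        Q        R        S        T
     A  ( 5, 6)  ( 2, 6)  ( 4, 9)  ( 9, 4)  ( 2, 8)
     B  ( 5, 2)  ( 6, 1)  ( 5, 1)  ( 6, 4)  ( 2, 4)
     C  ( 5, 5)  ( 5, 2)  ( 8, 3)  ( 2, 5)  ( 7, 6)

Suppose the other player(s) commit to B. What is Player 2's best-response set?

u_2(P vs B) = 2
u_2(Q vs B) = 1
u_2(R vs B) = 1
u_2(S vs B) = 4
u_2(T vs B) = 4
max payoff 4 at {S,T}

BR_2 = {S,T}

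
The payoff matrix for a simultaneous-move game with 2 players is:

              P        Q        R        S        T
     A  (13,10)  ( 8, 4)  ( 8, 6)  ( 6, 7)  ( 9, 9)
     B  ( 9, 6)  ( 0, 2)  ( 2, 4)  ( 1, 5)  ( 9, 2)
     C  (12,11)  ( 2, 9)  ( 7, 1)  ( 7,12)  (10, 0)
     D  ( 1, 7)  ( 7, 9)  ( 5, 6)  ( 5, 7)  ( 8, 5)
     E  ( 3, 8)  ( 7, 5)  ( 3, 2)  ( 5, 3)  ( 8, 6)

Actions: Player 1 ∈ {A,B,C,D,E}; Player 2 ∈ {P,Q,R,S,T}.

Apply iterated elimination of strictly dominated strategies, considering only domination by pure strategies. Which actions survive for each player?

Remaining: P1:{A,C} P2:{P,S}

P1 drop B (C beats it: P:12>9 Q:2>0 R:7>2 S:7>1 T:10>9)
P1 drop D (A beats it: P:13>1 Q:8>7 R:8>5 S:6>5 T:9>8)
P1 drop E (A beats it: P:13>3 Q:8>7 R:8>3 S:6>5 T:9>8)
P2 drop Q (P beats it: A:10>4 C:11>9)
P2 drop R (P beats it: A:10>6 C:11>1)
P2 drop T (P beats it: A:10>9 C:11>0)
P1→{A,C} P2→{P,S}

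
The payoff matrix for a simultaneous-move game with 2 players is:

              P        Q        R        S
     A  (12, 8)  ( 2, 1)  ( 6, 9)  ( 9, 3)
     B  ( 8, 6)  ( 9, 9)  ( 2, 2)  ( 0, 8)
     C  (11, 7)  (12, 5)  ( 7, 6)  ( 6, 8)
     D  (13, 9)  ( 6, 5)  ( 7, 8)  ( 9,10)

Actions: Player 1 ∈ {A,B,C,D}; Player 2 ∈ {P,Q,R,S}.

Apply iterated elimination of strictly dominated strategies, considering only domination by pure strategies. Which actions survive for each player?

P1 drop B (C beats it: P:11>8 Q:12>9 R:7>2 S:6>0)
P2 drop Q (P beats it: A:8>1 C:7>5 D:9>5)
P1→{A,C,D} P2→{P,R,S}

Remaining: P1:{A,C,D} P2:{P,R,S}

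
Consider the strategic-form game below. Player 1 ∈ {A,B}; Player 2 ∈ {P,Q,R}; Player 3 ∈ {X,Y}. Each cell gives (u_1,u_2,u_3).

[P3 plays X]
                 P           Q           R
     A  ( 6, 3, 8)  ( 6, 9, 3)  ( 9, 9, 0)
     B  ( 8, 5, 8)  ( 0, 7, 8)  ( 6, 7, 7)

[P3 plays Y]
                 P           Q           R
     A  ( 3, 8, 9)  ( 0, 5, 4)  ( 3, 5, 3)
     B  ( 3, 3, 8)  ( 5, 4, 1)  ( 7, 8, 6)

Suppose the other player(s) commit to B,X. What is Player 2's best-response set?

u_2(P vs B,X) = 5
u_2(Q vs B,X) = 7
u_2(R vs B,X) = 7
max payoff 7 at {Q,R}

P2 best: {Q,R}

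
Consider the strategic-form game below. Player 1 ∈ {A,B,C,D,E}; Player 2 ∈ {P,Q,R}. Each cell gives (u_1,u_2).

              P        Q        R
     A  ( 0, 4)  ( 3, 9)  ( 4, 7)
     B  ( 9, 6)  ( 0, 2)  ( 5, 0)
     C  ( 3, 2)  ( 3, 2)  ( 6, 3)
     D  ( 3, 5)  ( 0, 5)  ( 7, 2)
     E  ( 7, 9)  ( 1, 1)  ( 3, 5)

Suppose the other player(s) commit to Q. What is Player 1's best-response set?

P1 best: {A,C}

u_1(A vs Q) = 3
u_1(B vs Q) = 0
u_1(C vs Q) = 3
u_1(D vs Q) = 0
u_1(E vs Q) = 1
max payoff 3 at {A,C}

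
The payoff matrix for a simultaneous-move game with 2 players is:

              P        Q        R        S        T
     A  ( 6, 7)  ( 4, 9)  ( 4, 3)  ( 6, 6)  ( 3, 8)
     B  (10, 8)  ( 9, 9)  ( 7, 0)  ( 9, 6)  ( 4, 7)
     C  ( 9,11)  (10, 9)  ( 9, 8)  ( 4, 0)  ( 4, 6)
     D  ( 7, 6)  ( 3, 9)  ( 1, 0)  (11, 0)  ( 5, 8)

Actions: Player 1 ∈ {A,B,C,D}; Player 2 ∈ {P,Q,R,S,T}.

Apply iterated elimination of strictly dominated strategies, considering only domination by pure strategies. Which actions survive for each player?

P1 drop A (B beats it: P:10>6 Q:9>4 R:7>4 S:9>6 T:4>3)
P2 drop R (P beats it: B:8>0 C:11>8 D:6>0)
P2 drop S (P beats it: B:8>6 C:11>0 D:6>0)
P2 drop T (Q beats it: B:9>7 C:9>6 D:9>8)
P1 drop D (B beats it: P:10>7 Q:9>3)
P1→{B,C} P2→{P,Q}

Survivors P1:{B,C} P2:{P,Q}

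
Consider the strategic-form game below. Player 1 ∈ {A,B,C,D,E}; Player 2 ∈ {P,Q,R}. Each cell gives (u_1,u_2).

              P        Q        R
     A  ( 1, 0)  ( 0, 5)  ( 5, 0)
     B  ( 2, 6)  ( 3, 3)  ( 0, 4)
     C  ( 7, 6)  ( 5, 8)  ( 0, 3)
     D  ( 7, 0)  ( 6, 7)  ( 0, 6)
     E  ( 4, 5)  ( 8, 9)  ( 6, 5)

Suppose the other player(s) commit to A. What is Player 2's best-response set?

argmax u_2 = {Q}

u_2(P vs A) = 0
u_2(Q vs A) = 5
u_2(R vs A) = 0
max payoff 5 at {Q}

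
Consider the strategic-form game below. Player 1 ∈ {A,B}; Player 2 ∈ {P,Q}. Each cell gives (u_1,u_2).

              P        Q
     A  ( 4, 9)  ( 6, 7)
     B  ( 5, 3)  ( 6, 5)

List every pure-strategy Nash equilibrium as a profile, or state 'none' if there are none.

(A,P): not NE [P1→B gives 5>4]
(A,Q): not NE [P2→P gives 9>7]
(B,P): not NE [P2→Q gives 5>3]
(B,Q): NE

PSNE = {(B,Q)}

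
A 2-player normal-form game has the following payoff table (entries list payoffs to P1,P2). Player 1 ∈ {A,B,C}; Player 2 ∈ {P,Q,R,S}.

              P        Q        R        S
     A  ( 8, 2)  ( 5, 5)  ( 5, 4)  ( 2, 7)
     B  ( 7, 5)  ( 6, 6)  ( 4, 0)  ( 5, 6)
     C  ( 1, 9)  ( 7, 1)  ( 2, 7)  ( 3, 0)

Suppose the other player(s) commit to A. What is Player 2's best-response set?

P2 best: {S}

u_2(P vs A) = 2
u_2(Q vs A) = 5
u_2(R vs A) = 4
u_2(S vs A) = 7
max payoff 7 at {S}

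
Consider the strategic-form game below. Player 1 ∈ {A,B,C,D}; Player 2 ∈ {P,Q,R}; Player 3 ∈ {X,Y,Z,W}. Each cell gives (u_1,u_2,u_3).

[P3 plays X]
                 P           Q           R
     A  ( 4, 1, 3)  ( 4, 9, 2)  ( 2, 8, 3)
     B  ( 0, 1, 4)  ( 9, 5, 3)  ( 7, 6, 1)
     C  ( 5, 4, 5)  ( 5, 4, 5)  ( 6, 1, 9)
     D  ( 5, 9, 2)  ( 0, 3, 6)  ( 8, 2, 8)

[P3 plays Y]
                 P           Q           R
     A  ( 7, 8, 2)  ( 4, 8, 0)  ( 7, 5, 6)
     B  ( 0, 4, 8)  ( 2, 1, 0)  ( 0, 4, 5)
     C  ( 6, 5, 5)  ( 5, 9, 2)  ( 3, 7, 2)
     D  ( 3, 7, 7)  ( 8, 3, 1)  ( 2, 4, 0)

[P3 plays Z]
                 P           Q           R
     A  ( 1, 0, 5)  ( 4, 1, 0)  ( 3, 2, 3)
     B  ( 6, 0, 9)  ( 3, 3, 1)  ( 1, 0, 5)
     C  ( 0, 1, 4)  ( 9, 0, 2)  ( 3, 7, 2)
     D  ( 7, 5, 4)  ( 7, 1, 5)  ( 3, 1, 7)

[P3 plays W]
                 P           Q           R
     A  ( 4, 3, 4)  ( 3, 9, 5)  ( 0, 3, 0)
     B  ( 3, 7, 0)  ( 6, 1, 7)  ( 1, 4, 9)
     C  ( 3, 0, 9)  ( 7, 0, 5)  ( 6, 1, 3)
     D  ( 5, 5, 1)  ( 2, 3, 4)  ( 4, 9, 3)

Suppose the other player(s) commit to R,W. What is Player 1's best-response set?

u_1(A vs R,W) = 0
u_1(B vs R,W) = 1
u_1(C vs R,W) = 6
u_1(D vs R,W) = 4
max payoff 6 at {C}

P1 best: {C}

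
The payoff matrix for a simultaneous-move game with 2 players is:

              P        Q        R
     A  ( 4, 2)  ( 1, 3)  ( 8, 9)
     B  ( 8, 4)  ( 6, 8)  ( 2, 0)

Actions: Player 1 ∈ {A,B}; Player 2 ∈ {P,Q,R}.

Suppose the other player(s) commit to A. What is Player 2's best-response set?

u_2(P vs A) = 2
u_2(Q vs A) = 3
u_2(R vs A) = 9
max payoff 9 at {R}

P2 best: {R}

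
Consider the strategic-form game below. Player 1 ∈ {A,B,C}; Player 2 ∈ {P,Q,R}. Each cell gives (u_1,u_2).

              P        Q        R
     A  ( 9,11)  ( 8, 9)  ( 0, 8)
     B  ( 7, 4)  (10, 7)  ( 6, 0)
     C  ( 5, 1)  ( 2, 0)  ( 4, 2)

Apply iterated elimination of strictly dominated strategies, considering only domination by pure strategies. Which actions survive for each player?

P1 drop C (B beats it: P:7>5 Q:10>2 R:6>4)
P2 drop R (P beats it: A:11>8 B:4>0)
P1→{A,B} P2→{P,Q}

Survivors P1:{A,B} P2:{P,Q}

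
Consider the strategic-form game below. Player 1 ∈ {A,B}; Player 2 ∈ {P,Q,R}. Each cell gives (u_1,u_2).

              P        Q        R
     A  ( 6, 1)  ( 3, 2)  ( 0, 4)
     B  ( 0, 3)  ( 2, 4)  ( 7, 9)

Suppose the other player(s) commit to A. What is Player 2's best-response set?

P2 best: {R}

u_2(P vs A) = 1
u_2(Q vs A) = 2
u_2(R vs A) = 4
max payoff 4 at {R}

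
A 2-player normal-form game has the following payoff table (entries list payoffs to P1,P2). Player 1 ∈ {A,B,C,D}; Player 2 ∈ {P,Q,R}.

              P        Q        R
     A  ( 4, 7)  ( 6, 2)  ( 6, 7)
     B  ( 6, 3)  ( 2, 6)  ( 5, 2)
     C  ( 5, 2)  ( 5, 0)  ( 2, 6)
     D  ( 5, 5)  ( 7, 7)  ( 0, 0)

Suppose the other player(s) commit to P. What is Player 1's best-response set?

u_1(A vs P) = 4
u_1(B vs P) = 6
u_1(C vs P) = 5
u_1(D vs P) = 5
max payoff 6 at {B}

argmax u_1 = {B}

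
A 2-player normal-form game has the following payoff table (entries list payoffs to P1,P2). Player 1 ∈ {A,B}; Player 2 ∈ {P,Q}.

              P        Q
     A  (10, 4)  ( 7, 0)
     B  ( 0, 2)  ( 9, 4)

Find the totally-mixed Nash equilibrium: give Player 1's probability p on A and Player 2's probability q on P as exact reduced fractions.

P1 mixes 1/3 on A; P2 mixes 1/6 on P

P1 indiff ⇒ q·10+(1-q)·7 = q·0+(1-q)·9 ⇒ q(10) = (1-q)(2) ⇒ q = 1/6
P2 indiff ⇒ p·4+(1-p)·2 = p·0+(1-p)·4 ⇒ p(4) = (1-p)(2) ⇒ p = 1/3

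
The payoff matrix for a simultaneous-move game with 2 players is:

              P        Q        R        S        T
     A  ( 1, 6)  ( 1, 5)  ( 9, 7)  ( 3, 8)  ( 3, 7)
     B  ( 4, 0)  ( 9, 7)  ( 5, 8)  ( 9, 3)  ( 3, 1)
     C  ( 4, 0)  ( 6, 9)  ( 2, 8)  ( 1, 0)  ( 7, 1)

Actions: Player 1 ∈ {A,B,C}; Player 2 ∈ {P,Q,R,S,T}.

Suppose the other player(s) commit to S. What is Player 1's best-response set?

u_1(A vs S) = 3
u_1(B vs S) = 9
u_1(C vs S) = 1
max payoff 9 at {B}

BR_1 = {B}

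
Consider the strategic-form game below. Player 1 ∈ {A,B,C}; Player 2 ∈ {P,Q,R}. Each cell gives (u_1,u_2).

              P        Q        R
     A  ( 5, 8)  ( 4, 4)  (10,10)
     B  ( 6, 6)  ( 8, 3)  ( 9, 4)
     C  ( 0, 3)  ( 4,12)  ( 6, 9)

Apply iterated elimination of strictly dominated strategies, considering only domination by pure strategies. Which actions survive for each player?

Survivors P1:{A,B} P2:{P,R}

P1 drop C (B beats it: P:6>0 Q:8>4 R:9>6)
P2 drop Q (P beats it: A:8>4 B:6>3)
P1→{A,B} P2→{P,R}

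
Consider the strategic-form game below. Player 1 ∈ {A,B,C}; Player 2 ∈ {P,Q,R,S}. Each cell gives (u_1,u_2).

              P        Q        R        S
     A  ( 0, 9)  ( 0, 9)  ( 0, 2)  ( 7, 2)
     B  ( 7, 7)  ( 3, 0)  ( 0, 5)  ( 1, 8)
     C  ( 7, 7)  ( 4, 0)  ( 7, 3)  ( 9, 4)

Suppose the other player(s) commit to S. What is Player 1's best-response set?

u_1(A vs S) = 7
u_1(B vs S) = 1
u_1(C vs S) = 9
max payoff 9 at {C}

BR_1 = {C}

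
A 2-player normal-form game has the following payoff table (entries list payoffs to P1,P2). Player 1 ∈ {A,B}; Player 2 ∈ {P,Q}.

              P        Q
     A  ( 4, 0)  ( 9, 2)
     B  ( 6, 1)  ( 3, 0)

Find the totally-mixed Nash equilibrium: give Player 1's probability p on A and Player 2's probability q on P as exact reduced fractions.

P1 indiff ⇒ q·4+(1-q)·9 = q·6+(1-q)·3 ⇒ q(-2) = (1-q)(-6) ⇒ q = 3/4
P2 indiff ⇒ p·0+(1-p)·1 = p·2+(1-p)·0 ⇒ p(-2) = (1-p)(-1) ⇒ p = 1/3

p=1/3, q=3/4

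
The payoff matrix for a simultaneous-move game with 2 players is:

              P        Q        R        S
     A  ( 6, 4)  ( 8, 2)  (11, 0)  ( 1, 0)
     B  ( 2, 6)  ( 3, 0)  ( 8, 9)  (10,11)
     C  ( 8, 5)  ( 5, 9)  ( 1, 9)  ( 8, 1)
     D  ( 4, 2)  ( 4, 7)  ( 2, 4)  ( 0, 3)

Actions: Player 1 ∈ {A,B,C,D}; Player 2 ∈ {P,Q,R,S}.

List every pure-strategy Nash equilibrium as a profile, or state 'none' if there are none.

(A,P): not NE [P1→C gives 8>6]
(A,Q): not NE [P2→P gives 4>2]
(A,R): not NE [P2→P gives 4>0]
(A,S): not NE [P1→B gives 10>1; P2→P gives 4>0]
(B,P): not NE [P1→C gives 8>2; P2→S gives 11>6]
(B,Q): not NE [P1→A gives 8>3; P2→S gives 11>0]
(B,R): not NE [P1→A gives 11>8; P2→S gives 11>9]
(B,S): NE
(C,P): not NE [P2→R gives 9>5]
(C,Q): not NE [P1→A gives 8>5]
(C,R): not NE [P1→A gives 11>1]
(C,S): not NE [P1→B gives 10>8; P2→R gives 9>1]
(D,P): not NE [P1→C gives 8>4; P2→Q gives 7>2]
(D,Q): not NE [P1→A gives 8>4]
(D,R): not NE [P1→A gives 11>2; P2→Q gives 7>4]
(D,S): not NE [P1→B gives 10>0; P2→Q gives 7>3]

PSNE = {(B,S)}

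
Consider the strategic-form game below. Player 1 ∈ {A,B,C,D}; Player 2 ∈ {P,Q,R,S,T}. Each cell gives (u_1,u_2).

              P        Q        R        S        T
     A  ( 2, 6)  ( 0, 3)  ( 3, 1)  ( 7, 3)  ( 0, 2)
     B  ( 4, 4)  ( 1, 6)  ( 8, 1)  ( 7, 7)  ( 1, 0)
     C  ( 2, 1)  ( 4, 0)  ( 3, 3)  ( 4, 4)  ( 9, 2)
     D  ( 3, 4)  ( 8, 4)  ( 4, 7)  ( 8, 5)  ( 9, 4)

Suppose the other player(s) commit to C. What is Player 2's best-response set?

u_2(P vs C) = 1
u_2(Q vs C) = 0
u_2(R vs C) = 3
u_2(S vs C) = 4
u_2(T vs C) = 2
max payoff 4 at {S}

BR_2 = {S}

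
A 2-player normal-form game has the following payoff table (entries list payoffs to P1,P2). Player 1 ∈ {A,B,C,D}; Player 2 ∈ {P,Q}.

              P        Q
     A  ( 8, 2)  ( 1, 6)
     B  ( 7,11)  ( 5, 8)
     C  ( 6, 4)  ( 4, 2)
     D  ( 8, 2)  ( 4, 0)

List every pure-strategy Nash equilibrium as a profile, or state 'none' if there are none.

(A,P): not NE [P2→Q gives 6>2]
(A,Q): not NE [P1→B gives 5>1]
(B,P): not NE [P1→D gives 8>7]
(B,Q): not NE [P2→P gives 11>8]
(C,P): not NE [P1→D gives 8>6]
(C,Q): not NE [P1→B gives 5>4; P2→P gives 4>2]
(D,P): NE
(D,Q): not NE [P1→B gives 5>4; P2→P gives 2>0]

Nash profiles: (D,P)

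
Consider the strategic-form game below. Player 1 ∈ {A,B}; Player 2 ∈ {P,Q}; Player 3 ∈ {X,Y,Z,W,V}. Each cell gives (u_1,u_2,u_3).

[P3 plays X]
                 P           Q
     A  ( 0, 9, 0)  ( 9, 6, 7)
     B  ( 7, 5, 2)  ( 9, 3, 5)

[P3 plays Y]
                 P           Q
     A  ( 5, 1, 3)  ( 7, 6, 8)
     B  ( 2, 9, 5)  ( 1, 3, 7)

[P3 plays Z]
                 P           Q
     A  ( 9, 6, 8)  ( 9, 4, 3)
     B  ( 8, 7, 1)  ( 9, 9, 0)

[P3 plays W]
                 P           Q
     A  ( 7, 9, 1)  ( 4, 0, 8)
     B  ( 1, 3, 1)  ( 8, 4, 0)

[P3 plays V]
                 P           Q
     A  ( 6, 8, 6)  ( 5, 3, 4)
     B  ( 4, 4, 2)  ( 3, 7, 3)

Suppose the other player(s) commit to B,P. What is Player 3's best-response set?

u_3(X vs B,P) = 2
u_3(Y vs B,P) = 5
u_3(Z vs B,P) = 1
u_3(W vs B,P) = 1
u_3(V vs B,P) = 2
max payoff 5 at {Y}

argmax u_3 = {Y}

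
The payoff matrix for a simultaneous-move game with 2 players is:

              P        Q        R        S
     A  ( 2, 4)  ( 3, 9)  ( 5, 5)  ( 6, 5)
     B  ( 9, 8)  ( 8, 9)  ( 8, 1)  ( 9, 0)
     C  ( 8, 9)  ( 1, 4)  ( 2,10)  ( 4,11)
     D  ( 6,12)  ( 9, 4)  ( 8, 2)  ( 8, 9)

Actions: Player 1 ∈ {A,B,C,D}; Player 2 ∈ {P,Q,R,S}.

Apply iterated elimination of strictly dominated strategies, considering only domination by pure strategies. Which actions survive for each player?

Survivors P1:{B,D} P2:{P,Q}

P1 drop A (B beats it: P:9>2 Q:8>3 R:8>5 S:9>6)
P1 drop C (B beats it: P:9>8 Q:8>1 R:8>2 S:9>4)
P2 drop R (P beats it: B:8>1 D:12>2)
P2 drop S (P beats it: B:8>0 D:12>9)
P1→{B,D} P2→{P,Q}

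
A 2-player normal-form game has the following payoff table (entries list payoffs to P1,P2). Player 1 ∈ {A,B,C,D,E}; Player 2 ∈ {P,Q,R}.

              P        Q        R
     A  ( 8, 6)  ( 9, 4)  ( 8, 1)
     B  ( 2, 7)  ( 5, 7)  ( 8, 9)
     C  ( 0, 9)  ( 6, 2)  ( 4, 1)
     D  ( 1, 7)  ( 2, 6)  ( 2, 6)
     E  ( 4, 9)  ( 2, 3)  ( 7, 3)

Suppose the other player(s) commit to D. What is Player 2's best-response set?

u_2(P vs D) = 7
u_2(Q vs D) = 6
u_2(R vs D) = 6
max payoff 7 at {P}

argmax u_2 = {P}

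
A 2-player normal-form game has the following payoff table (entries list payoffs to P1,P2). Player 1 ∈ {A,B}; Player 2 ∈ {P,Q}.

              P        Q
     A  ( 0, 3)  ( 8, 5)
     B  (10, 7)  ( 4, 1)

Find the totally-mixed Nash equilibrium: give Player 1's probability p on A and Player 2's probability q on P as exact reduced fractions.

P1 indiff ⇒ q·0+(1-q)·8 = q·10+(1-q)·4 ⇒ q(-10) = (1-q)(-4) ⇒ q = 2/7
P2 indiff ⇒ p·3+(1-p)·7 = p·5+(1-p)·1 ⇒ p(-2) = (1-p)(-6) ⇒ p = 3/4

p=3/4, q=2/7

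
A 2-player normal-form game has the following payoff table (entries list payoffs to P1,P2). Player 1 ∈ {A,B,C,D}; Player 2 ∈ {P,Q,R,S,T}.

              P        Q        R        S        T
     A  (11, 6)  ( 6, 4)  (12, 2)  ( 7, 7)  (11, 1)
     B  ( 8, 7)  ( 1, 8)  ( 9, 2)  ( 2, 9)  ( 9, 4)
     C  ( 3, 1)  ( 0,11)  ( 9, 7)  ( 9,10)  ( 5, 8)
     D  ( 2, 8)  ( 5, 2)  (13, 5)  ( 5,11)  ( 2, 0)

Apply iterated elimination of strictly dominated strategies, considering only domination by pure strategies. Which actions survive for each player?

Survivors P1:{A,C} P2:{Q,S}

P1 drop B (A beats it: P:11>8 Q:6>1 R:12>9 S:7>2 T:11>9)
P2 drop P (S beats it: A:7>6 C:10>1 D:11>8)
P2 drop R (S beats it: A:7>2 C:10>7 D:11>5)
P1 drop D (A beats it: Q:6>5 S:7>5 T:11>2)
P2 drop T (Q beats it: A:4>1 C:11>8)
P1→{A,C} P2→{Q,S}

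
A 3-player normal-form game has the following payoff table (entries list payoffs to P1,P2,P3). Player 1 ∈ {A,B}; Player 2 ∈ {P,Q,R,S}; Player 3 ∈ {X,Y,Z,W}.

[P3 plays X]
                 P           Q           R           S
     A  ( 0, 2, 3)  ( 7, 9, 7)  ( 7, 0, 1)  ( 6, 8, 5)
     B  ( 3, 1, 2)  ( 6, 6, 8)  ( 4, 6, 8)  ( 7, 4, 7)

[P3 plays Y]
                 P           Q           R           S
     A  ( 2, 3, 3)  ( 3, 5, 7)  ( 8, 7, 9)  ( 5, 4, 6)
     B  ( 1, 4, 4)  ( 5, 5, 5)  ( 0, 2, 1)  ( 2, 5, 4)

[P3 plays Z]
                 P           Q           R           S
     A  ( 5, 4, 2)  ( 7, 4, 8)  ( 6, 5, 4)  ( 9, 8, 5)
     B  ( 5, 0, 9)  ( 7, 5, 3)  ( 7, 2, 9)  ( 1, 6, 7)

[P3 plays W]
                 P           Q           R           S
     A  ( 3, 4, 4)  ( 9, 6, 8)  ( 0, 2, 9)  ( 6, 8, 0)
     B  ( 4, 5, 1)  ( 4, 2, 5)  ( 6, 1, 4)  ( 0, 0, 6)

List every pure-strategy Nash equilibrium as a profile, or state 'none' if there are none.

NE set: (A,R,Y)

(A,P,X): not NE [P1→B gives 3>0; P2→Q gives 9>2; P3→W gives 4>3]
(A,P,Y): not NE [P2→R gives 7>3; P3→W gives 4>3]
(A,P,Z): not NE [P2→S gives 8>4; P3→W gives 4>2]
(A,P,W): not NE [P1→B gives 4>3; P2→S gives 8>4]
(A,Q,X): not NE [P3→W gives 8>7]
(A,Q,Y): not NE [P1→B gives 5>3; P2→R gives 7>5; P3→W gives 8>7]
(A,Q,Z): not NE [P2→S gives 8>4]
(A,Q,W): not NE [P2→S gives 8>6]
(A,R,X): not NE [P2→Q gives 9>0; P3→W gives 9>1]
(A,R,Y): NE
(A,R,Z): not NE [P1→B gives 7>6; P2→S gives 8>5; P3→W gives 9>4]
(A,R,W): not NE [P1→B gives 6>0; P2→S gives 8>2]
(A,S,X): not NE [P1→B gives 7>6; P2→Q gives 9>8; P3→Y gives 6>5]
(A,S,Y): not NE [P2→R gives 7>4]
(A,S,Z): not NE [P3→Y gives 6>5]
(A,S,W): not NE [P3→Y gives 6>0]
(B,P,X): not NE [P2→R gives 6>1; P3→Z gives 9>2]
(B,P,Y): not NE [P1→A gives 2>1; P2→S gives 5>4; P3→Z gives 9>4]
(B,P,Z): not NE [P2→S gives 6>0]
(B,P,W): not NE [P3→Z gives 9>1]
(B,Q,X): not NE [P1→A gives 7>6]
(B,Q,Y): not NE [P3→X gives 8>5]
(B,Q,Z): not NE [P2→S gives 6>5; P3→X gives 8>3]
(B,Q,W): not NE [P1→A gives 9>4; P2→P gives 5>2; P3→X gives 8>5]
(B,R,X): not NE [P1→A gives 7>4; P3→Z gives 9>8]
(B,R,Y): not NE [P1→A gives 8>0; P2→S gives 5>2; P3→Z gives 9>1]
(B,R,Z): not NE [P2→S gives 6>2]
(B,R,W): not NE [P2→P gives 5>1; P3→Z gives 9>4]
(B,S,X): not NE [P2→R gives 6>4]
(B,S,Y): not NE [P1→A gives 5>2; P3→Z gives 7>4]
(B,S,Z): not NE [P1→A gives 9>1]
(B,S,W): not NE [P1→A gives 6>0; P2→P gives 5>0; P3→Z gives 7>6]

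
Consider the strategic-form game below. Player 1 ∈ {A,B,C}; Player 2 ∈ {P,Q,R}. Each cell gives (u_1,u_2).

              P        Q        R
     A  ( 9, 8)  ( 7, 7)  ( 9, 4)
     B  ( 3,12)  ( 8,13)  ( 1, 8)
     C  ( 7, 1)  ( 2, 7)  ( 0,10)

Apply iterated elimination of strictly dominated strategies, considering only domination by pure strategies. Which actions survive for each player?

P1 drop C (A beats it: P:9>7 Q:7>2 R:9>0)
P2 drop R (P beats it: A:8>4 B:12>8)
P1→{A,B} P2→{P,Q}

IESDS → P1:{A,B} P2:{P,Q}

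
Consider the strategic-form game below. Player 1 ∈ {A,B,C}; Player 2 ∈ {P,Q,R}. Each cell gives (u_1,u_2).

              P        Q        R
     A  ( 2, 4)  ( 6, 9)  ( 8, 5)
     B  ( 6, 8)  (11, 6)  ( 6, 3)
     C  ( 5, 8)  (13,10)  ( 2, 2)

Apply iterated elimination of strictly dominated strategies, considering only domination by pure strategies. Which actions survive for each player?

P2 drop R (Q beats it: A:9>5 B:6>3 C:10>2)
P1 drop A (B beats it: P:6>2 Q:11>6)
P1→{B,C} P2→{P,Q}

Survivors P1:{B,C} P2:{P,Q}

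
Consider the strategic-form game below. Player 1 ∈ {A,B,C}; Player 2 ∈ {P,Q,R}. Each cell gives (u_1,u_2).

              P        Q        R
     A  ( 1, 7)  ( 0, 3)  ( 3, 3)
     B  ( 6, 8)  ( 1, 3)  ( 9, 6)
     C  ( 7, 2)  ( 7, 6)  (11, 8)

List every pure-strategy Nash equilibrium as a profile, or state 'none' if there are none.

(A,P): not NE [P1→C gives 7>1]
(A,Q): not NE [P1→C gives 7>0; P2→P gives 7>3]
(A,R): not NE [P1→C gives 11>3; P2→P gives 7>3]
(B,P): not NE [P1→C gives 7>6]
(B,Q): not NE [P1→C gives 7>1; P2→P gives 8>3]
(B,R): not NE [P1→C gives 11>9; P2→P gives 8>6]
(C,P): not NE [P2→R gives 8>2]
(C,Q): not NE [P2→R gives 8>6]
(C,R): NE

PSNE = {(C,R)}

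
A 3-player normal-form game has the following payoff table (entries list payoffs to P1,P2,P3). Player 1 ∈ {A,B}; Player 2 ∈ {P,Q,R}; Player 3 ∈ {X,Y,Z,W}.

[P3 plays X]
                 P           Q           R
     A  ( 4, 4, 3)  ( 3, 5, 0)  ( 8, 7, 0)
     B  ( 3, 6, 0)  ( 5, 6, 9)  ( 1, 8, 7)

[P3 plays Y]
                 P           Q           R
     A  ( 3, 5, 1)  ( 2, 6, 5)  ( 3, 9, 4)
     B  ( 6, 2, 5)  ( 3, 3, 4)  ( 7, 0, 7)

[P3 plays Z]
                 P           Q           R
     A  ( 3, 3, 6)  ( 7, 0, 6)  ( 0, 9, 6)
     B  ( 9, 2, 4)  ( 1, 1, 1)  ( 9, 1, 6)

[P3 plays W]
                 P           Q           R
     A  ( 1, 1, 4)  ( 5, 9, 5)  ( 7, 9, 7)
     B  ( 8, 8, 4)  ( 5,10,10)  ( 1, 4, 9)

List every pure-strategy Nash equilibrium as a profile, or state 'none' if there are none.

(A,P,X): not NE [P2→R gives 7>4; P3→Z gives 6>3]
(A,P,Y): not NE [P1→B gives 6>3; P2→R gives 9>5; P3→Z gives 6>1]
(A,P,Z): not NE [P1→B gives 9>3; P2→R gives 9>3]
(A,P,W): not NE [P1→B gives 8>1; P2→R gives 9>1; P3→Z gives 6>4]
(A,Q,X): not NE [P1→B gives 5>3; P2→R gives 7>5; P3→Z gives 6>0]
(A,Q,Y): not NE [P1→B gives 3>2; P2→R gives 9>6; P3→Z gives 6>5]
(A,Q,Z): not NE [P2→R gives 9>0]
(A,Q,W): not NE [P3→Z gives 6>5]
(A,R,X): not NE [P3→W gives 7>0]
(A,R,Y): not NE [P1→B gives 7>3; P3→W gives 7>4]
(A,R,Z): not NE [P1→B gives 9>0; P3→W gives 7>6]
(A,R,W): NE
(B,P,X): not NE [P1→A gives 4>3; P2→R gives 8>6; P3→Y gives 5>0]
(B,P,Y): not NE [P2→Q gives 3>2]
(B,P,Z): not NE [P3→Y gives 5>4]
(B,P,W): not NE [P2→Q gives 10>8; P3→Y gives 5>4]
(B,Q,X): not NE [P2→R gives 8>6; P3→W gives 10>9]
(B,Q,Y): not NE [P3→W gives 10>4]
(B,Q,Z): not NE [P1→A gives 7>1; P2→P gives 2>1; P3→W gives 10>1]
(B,Q,W): NE
(B,R,X): not NE [P1→A gives 8>1; P3→W gives 9>7]
(B,R,Y): not NE [P2→Q gives 3>0; P3→W gives 9>7]
(B,R,Z): not NE [P2→P gives 2>1; P3→W gives 9>6]
(B,R,W): not NE [P1→A gives 7>1; P2→Q gives 10>4]

NE set: (A,R,W), (B,Q,W)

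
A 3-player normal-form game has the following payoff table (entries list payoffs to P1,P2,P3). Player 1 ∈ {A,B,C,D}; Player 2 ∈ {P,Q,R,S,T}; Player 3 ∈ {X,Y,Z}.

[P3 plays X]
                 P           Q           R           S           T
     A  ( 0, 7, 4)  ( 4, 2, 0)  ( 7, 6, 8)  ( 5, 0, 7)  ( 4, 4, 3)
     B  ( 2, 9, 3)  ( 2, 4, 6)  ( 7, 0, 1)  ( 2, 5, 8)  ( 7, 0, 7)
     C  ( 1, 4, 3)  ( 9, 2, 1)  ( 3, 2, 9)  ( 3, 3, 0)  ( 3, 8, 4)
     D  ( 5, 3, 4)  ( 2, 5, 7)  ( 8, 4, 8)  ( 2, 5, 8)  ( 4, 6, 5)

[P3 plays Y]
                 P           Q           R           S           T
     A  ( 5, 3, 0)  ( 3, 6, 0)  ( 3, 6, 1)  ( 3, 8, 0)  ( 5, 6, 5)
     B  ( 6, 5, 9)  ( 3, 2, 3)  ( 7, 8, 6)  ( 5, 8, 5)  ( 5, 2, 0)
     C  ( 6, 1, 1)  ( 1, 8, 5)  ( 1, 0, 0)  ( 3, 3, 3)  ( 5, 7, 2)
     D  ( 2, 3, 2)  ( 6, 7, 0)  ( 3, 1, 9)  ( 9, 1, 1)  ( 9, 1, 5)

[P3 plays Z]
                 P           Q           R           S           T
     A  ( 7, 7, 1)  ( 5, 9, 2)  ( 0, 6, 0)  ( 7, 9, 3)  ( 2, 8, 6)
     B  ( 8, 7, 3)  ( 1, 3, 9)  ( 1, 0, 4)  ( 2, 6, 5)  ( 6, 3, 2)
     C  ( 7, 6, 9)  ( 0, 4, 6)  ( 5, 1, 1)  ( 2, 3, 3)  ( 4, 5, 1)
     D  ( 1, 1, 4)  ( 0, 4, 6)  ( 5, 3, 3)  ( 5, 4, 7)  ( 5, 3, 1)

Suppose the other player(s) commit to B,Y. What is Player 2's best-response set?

BR_2 = {R,S}

u_2(P vs B,Y) = 5
u_2(Q vs B,Y) = 2
u_2(R vs B,Y) = 8
u_2(S vs B,Y) = 8
u_2(T vs B,Y) = 2
max payoff 8 at {R,S}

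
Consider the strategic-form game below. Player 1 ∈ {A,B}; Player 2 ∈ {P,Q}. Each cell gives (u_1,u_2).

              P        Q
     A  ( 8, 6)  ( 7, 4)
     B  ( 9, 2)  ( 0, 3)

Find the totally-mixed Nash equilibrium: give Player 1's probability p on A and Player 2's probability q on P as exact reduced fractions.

(p,q) = (1/3, 7/8)

P1 indiff ⇒ q·8+(1-q)·7 = q·9+(1-q)·0 ⇒ q(-1) = (1-q)(-7) ⇒ q = 7/8
P2 indiff ⇒ p·6+(1-p)·2 = p·4+(1-p)·3 ⇒ p(2) = (1-p)(1) ⇒ p = 1/3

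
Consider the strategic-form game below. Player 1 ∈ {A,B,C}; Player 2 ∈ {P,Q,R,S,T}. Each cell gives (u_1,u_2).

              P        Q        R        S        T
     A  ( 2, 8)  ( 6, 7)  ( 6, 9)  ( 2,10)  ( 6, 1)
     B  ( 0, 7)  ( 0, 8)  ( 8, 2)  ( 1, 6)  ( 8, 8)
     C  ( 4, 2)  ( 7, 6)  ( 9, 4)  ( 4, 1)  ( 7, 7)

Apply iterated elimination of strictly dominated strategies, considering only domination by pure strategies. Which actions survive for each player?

Survivors P1:{B,C} P2:{Q,T}

P1 drop A (C beats it: P:4>2 Q:7>6 R:9>6 S:4>2 T:7>6)
P2 drop P (Q beats it: B:8>7 C:6>2)
P2 drop R (Q beats it: B:8>2 C:6>4)
P2 drop S (Q beats it: B:8>6 C:6>1)
P1→{B,C} P2→{Q,T}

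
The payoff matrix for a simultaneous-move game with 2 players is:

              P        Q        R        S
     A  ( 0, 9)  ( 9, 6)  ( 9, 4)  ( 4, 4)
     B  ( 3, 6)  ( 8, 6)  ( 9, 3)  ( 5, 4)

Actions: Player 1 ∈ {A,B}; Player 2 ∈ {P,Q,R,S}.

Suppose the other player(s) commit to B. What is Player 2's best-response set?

u_2(P vs B) = 6
u_2(Q vs B) = 6
u_2(R vs B) = 3
u_2(S vs B) = 4
max payoff 6 at {P,Q}

P2 best: {P,Q}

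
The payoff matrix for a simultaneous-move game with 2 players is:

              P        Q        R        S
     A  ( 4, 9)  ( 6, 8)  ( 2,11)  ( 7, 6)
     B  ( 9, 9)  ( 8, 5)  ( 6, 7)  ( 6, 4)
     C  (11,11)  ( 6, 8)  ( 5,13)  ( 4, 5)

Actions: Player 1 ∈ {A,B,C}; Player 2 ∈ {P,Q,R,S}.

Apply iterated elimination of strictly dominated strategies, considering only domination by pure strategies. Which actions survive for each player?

Survivors P1:{B,C} P2:{P,R}

P2 drop Q (P beats it: A:9>8 B:9>5 C:11>8)
P2 drop S (P beats it: A:9>6 B:9>4 C:11>5)
P1 drop A (B beats it: P:9>4 R:6>2)
P1→{B,C} P2→{P,R}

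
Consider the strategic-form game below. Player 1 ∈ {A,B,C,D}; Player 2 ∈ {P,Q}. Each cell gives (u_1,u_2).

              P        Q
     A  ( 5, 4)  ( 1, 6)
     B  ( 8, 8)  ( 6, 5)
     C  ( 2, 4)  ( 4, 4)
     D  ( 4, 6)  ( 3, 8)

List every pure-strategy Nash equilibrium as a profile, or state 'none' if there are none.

NE set: (B,P)

(A,P): not NE [P1→B gives 8>5; P2→Q gives 6>4]
(A,Q): not NE [P1→B gives 6>1]
(B,P): NE
(B,Q): not NE [P2→P gives 8>5]
(C,P): not NE [P1→B gives 8>2]
(C,Q): not NE [P1→B gives 6>4]
(D,P): not NE [P1→B gives 8>4; P2→Q gives 8>6]
(D,Q): not NE [P1→B gives 6>3]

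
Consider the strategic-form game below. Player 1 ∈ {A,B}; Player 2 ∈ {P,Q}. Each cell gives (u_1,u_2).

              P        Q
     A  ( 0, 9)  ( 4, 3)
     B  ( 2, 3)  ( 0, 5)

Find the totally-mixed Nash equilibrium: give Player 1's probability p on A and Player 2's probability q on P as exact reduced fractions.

p=1/4, q=2/3

P1 indiff ⇒ q·0+(1-q)·4 = q·2+(1-q)·0 ⇒ q(-2) = (1-q)(-4) ⇒ q = 2/3
P2 indiff ⇒ p·9+(1-p)·3 = p·3+(1-p)·5 ⇒ p(6) = (1-p)(2) ⇒ p = 1/4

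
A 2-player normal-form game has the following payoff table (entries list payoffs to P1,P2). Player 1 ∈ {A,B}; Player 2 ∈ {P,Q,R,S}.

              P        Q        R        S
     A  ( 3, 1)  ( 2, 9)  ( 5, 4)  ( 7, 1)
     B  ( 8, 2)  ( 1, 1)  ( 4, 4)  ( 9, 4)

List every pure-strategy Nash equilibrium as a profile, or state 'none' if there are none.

(A,P): not NE [P1→B gives 8>3; P2→Q gives 9>1]
(A,Q): NE
(A,R): not NE [P2→Q gives 9>4]
(A,S): not NE [P1→B gives 9>7; P2→Q gives 9>1]
(B,P): not NE [P2→S gives 4>2]
(B,Q): not NE [P1→A gives 2>1; P2→S gives 4>1]
(B,R): not NE [P1→A gives 5>4]
(B,S): NE

PSNE = {(A,Q), (B,S)}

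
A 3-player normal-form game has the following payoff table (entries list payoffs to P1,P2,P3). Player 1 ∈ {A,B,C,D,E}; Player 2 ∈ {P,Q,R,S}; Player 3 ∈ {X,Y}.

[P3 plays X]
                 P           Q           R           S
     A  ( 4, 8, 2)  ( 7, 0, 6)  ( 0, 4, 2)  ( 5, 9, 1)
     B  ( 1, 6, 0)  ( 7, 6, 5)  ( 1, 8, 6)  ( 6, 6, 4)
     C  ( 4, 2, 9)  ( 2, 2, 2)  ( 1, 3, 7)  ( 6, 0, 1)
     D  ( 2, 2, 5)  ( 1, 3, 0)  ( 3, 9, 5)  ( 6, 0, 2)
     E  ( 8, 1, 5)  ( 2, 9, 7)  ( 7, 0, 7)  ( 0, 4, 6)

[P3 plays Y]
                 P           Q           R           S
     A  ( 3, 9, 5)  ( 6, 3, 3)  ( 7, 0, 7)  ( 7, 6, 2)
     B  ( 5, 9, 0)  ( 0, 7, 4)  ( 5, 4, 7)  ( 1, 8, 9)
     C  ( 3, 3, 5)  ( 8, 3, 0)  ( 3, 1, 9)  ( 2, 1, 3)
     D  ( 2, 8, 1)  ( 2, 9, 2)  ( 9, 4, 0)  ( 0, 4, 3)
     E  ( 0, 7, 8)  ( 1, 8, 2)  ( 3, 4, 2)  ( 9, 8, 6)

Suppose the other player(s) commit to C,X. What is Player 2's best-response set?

u_2(P vs C,X) = 2
u_2(Q vs C,X) = 2
u_2(R vs C,X) = 3
u_2(S vs C,X) = 0
max payoff 3 at {R}

P2 best: {R}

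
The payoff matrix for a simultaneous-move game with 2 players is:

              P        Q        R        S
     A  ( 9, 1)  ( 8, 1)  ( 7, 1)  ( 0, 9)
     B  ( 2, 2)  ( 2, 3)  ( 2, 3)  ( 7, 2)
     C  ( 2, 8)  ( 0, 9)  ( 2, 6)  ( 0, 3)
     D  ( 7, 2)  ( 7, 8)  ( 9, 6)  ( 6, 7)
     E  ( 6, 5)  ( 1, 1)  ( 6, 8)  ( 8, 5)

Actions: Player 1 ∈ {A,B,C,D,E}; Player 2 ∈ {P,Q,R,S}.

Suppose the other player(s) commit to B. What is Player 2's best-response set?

P2 best: {Q,R}

u_2(P vs B) = 2
u_2(Q vs B) = 3
u_2(R vs B) = 3
u_2(S vs B) = 2
max payoff 3 at {Q,R}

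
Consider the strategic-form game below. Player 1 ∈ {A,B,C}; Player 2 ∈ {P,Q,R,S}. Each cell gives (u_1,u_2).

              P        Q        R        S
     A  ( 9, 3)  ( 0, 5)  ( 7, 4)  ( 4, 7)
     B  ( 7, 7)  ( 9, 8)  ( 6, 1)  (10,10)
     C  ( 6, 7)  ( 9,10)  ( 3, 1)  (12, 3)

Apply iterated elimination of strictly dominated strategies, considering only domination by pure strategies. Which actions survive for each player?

Survivors P1:{B,C} P2:{Q,S}

P2 drop P (Q beats it: A:5>3 B:8>7 C:10>7)
P2 drop R (Q beats it: A:5>4 B:8>1 C:10>1)
P1 drop A (B beats it: Q:9>0 S:10>4)
P1→{B,C} P2→{Q,S}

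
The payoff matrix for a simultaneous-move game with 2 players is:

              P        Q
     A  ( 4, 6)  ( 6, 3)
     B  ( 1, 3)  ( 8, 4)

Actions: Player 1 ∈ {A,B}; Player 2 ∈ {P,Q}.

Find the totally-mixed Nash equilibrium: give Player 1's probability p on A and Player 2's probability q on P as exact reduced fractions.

P1 indiff ⇒ q·4+(1-q)·6 = q·1+(1-q)·8 ⇒ q(3) = (1-q)(2) ⇒ q = 2/5
P2 indiff ⇒ p·6+(1-p)·3 = p·3+(1-p)·4 ⇒ p(3) = (1-p)(1) ⇒ p = 1/4

P1 mixes 1/4 on A; P2 mixes 2/5 on P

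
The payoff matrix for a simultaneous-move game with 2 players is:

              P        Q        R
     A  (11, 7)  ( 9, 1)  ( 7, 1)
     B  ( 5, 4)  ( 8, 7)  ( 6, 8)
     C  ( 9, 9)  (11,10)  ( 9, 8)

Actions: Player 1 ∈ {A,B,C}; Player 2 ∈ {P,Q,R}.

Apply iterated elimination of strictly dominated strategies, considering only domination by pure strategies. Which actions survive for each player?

P1 drop B (A beats it: P:11>5 Q:9>8 R:7>6)
P2 drop R (P beats it: A:7>1 C:9>8)
P1→{A,C} P2→{P,Q}

IESDS → P1:{A,C} P2:{P,Q}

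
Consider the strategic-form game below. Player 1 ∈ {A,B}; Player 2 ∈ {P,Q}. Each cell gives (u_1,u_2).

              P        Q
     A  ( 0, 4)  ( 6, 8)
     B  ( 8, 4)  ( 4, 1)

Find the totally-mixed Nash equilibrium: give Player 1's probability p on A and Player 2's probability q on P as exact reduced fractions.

(p,q) = (3/7, 1/5)

P1 indiff ⇒ q·0+(1-q)·6 = q·8+(1-q)·4 ⇒ q(-8) = (1-q)(-2) ⇒ q = 1/5
P2 indiff ⇒ p·4+(1-p)·4 = p·8+(1-p)·1 ⇒ p(-4) = (1-p)(-3) ⇒ p = 3/7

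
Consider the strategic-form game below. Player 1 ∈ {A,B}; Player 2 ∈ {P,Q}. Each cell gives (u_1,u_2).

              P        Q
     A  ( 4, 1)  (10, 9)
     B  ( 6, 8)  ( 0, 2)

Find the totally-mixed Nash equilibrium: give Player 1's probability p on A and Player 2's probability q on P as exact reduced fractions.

p=3/7, q=5/6

P1 indiff ⇒ q·4+(1-q)·10 = q·6+(1-q)·0 ⇒ q(-2) = (1-q)(-10) ⇒ q = 5/6
P2 indiff ⇒ p·1+(1-p)·8 = p·9+(1-p)·2 ⇒ p(-8) = (1-p)(-6) ⇒ p = 3/7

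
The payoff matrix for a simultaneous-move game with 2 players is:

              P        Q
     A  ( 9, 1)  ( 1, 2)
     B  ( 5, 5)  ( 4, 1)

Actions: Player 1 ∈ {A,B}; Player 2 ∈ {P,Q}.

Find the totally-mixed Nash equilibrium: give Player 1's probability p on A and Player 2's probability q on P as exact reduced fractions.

P1 mixes 4/5 on A; P2 mixes 3/7 on P

P1 indiff ⇒ q·9+(1-q)·1 = q·5+(1-q)·4 ⇒ q(4) = (1-q)(3) ⇒ q = 3/7
P2 indiff ⇒ p·1+(1-p)·5 = p·2+(1-p)·1 ⇒ p(-1) = (1-p)(-4) ⇒ p = 4/5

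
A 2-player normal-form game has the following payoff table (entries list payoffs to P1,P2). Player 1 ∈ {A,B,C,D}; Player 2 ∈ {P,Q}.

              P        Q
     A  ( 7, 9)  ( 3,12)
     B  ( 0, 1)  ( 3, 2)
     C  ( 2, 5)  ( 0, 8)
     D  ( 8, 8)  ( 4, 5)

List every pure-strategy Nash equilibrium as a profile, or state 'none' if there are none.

PSNE = {(D,P)}

(A,P): not NE [P1→D gives 8>7; P2→Q gives 12>9]
(A,Q): not NE [P1→D gives 4>3]
(B,P): not NE [P1→D gives 8>0; P2→Q gives 2>1]
(B,Q): not NE [P1→D gives 4>3]
(C,P): not NE [P1→D gives 8>2; P2→Q gives 8>5]
(C,Q): not NE [P1→D gives 4>0]
(D,P): NE
(D,Q): not NE [P2→P gives 8>5]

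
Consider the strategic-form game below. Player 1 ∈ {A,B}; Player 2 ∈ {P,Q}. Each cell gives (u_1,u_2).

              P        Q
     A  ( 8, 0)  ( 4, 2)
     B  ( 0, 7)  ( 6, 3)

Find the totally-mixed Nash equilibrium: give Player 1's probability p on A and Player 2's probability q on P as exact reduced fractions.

P1 indiff ⇒ q·8+(1-q)·4 = q·0+(1-q)·6 ⇒ q(8) = (1-q)(2) ⇒ q = 1/5
P2 indiff ⇒ p·0+(1-p)·7 = p·2+(1-p)·3 ⇒ p(-2) = (1-p)(-4) ⇒ p = 2/3

p=2/3, q=1/5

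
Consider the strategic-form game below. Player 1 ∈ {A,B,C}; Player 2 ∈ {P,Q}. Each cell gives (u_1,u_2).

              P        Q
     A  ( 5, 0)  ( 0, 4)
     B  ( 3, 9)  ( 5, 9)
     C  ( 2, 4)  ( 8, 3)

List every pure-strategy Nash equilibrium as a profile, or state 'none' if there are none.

(A,P): not NE [P2→Q gives 4>0]
(A,Q): not NE [P1→C gives 8>0]
(B,P): not NE [P1→A gives 5>3]
(B,Q): not NE [P1→C gives 8>5]
(C,P): not NE [P1→A gives 5>2]
(C,Q): not NE [P2→P gives 4>3]

Equilibria: none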